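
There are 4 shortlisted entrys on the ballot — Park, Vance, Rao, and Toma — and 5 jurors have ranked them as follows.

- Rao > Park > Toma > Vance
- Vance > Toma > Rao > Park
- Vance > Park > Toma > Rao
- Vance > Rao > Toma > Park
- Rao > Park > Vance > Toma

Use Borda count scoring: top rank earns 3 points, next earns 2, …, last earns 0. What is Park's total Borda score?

Borda scores:
  Park: 2 + 0 + 2 + 0 + 2 = 6
  Vance: 0 + 3 + 3 + 3 + 1 = 10
  Rao: 3 + 1 + 0 + 2 + 3 = 9
  Toma: 1 + 2 + 1 + 1 + 0 = 5

6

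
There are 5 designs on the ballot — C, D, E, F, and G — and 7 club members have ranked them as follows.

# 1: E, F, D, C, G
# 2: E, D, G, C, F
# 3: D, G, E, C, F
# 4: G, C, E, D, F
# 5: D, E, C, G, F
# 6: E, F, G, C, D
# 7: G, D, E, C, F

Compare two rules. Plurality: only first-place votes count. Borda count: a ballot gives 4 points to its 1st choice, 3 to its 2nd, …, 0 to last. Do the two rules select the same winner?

Yes

Plurality first-place counts: C 0, D 2, E 3, F 0, G 2 → E.
Borda totals: C 10, D 17, E 21, F 6, G 16 → E.
The two rules agree on E.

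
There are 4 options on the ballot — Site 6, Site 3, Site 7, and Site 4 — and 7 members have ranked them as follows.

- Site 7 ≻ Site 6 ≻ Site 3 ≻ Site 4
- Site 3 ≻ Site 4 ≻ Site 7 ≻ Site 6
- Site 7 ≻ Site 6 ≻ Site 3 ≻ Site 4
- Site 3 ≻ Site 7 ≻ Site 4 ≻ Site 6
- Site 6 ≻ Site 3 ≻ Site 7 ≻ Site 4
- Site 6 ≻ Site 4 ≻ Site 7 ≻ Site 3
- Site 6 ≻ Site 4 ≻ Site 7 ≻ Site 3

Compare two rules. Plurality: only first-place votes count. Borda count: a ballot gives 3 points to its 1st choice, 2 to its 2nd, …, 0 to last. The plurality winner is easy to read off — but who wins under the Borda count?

Plurality first-place counts: Site 6 3, Site 3 2, Site 7 2, Site 4 0 → Site 6.
Borda totals: Site 6 13, Site 3 10, Site 7 12, Site 4 7 → Site 6.

Site 6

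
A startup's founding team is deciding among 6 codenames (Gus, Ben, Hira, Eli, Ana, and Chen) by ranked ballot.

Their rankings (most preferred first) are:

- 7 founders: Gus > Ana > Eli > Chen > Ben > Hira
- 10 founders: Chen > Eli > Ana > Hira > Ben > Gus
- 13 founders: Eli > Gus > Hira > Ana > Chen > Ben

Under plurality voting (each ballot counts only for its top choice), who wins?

Eli

First-place vote totals:
  Gus: 7
  Ben: 0
  Hira: 0
  Eli: 13
  Ana: 0
  Chen: 10
Eli has the most first-place votes.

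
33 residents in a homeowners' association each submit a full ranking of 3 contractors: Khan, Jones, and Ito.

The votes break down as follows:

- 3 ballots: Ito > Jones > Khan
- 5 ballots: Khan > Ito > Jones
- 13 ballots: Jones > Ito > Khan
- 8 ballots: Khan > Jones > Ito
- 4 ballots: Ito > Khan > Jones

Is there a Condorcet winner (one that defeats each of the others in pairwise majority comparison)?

No

Head-to-head results (33 voters total):
Khan vs Jones: Khan wins 17–16.
Khan vs Ito: Ito wins 20–13.
Jones vs Ito: Jones wins 21–12.
No candidate beats all others: Khan beats Jones beats Ito beats Khan, a majority cycle.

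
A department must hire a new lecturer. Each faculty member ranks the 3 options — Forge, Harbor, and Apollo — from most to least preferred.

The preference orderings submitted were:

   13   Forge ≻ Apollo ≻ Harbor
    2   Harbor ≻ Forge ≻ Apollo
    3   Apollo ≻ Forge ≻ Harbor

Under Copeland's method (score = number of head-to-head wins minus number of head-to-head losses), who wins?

Forge

Pairwise results:
  Forge vs Harbor: Forge wins 16–2.
  Forge vs Apollo: Forge wins 15–3.
  Harbor vs Apollo: Apollo wins 16–2.
Copeland scores (wins − losses):
  Forge: 2 − 0 = 2
  Harbor: 0 − 2 = -2
  Apollo: 1 − 1 = 0
Forge has the best Copeland score.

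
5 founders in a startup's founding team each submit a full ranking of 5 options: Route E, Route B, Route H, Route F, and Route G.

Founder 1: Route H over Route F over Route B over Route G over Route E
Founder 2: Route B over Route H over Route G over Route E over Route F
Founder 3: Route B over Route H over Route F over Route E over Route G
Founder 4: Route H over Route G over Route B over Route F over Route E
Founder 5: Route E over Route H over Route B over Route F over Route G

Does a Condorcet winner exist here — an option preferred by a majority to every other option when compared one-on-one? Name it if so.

Head-to-head results (5 voters total):
Route E vs Route B: Route B wins 4–1.
Route E vs Route H: Route H wins 4–1.
Route E vs Route F: Route F wins 3–2.
Route E vs Route G: Route G wins 3–2.
Route B vs Route H: Route H wins 3–2.
Route B vs Route F: Route B wins 4–1.
Route B vs Route G: Route B wins 4–1.
Route H vs Route F: Route H wins 5–0.
Route H vs Route G: Route H wins 5–0.
Route F vs Route G: Route F wins 3–2.
Route H beats each rival — Route E (4–1), Route B (3–2), Route F (5–0), Route G (5–0) — so Route H is the Condorcet winner.

Route H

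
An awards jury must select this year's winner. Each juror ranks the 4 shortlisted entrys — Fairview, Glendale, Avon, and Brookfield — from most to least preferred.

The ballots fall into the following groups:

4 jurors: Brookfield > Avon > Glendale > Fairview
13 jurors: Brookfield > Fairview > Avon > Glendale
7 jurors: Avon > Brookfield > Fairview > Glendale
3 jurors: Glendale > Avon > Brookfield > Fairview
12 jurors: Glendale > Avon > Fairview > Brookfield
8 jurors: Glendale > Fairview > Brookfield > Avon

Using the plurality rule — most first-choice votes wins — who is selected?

Glendale

First-place vote totals:
  Fairview: 0
  Glendale: 23
  Avon: 7
  Brookfield: 17
Glendale has the most first-place votes.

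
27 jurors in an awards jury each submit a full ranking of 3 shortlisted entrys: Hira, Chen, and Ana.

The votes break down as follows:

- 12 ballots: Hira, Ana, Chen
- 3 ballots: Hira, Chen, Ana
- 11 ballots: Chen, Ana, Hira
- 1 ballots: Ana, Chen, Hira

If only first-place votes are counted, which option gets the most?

First-place vote totals:
  Hira: 15
  Chen: 11
  Ana: 1
Hira has the most first-place votes.

Hira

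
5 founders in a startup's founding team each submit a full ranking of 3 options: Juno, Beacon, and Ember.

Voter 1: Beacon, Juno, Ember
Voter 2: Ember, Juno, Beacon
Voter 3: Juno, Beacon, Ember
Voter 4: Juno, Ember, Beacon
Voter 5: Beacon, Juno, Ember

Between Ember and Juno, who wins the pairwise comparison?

Ballots ranking Ember above Juno: 1.
Ballots ranking Juno above Ember: 4.
Juno wins the head-to-head, 4–1.

Juno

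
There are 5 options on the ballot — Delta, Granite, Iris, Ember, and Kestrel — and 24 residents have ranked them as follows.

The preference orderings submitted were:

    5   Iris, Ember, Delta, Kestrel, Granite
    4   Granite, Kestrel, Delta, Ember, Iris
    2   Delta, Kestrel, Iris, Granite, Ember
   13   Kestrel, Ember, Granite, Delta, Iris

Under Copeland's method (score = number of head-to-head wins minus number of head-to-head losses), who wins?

Kestrel

Pairwise results:
  Delta vs Granite: Granite wins 17–7.
  Delta vs Iris: Delta wins 19–5.
  Delta vs Ember: Ember wins 18–6.
  Delta vs Kestrel: Kestrel wins 17–7.
  Granite vs Iris: Granite wins 17–7.
  Granite vs Ember: Ember wins 18–6.
  Granite vs Kestrel: Kestrel wins 20–4.
  Iris vs Ember: Ember wins 17–7.
  Iris vs Kestrel: Kestrel wins 19–5.
  Ember vs Kestrel: Kestrel wins 19–5.
Copeland scores (wins − losses):
  Delta: 1 − 3 = -2
  Granite: 2 − 2 = 0
  Iris: 0 − 4 = -4
  Ember: 3 − 1 = 2
  Kestrel: 4 − 0 = 4
Kestrel has the best Copeland score.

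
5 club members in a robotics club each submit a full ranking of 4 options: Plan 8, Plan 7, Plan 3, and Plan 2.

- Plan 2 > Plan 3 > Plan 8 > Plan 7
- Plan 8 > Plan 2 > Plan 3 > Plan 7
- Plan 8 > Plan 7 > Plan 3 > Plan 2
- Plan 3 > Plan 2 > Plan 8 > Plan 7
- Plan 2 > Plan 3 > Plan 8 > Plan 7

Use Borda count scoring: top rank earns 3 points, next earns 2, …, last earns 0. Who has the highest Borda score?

Plan 2

Borda scores:
  Plan 8: 1 + 3 + 3 + 1 + 1 = 9
  Plan 7: 0 + 0 + 2 + 0 + 0 = 2
  Plan 3: 2 + 1 + 1 + 3 + 2 = 9
  Plan 2: 3 + 2 + 0 + 2 + 3 = 10
Plan 2 has the highest total.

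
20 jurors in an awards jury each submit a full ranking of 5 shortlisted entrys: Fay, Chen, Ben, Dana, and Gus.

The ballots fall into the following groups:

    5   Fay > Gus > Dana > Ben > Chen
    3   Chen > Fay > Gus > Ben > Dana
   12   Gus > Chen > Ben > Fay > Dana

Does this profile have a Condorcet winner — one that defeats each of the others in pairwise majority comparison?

Head-to-head results (20 voters total):
Fay vs Chen: Chen wins 15–5.
Fay vs Ben: Ben wins 12–8.
Fay vs Dana: Fay wins 20–0.
Fay vs Gus: Gus wins 12–8.
Chen vs Ben: Chen wins 15–5.
Chen vs Dana: Chen wins 15–5.
Chen vs Gus: Gus wins 17–3.
Ben vs Dana: Ben wins 15–5.
Ben vs Gus: Gus wins 20–0.
Dana vs Gus: Gus wins 20–0.
Gus beats each rival — Fay (12–8), Chen (17–3), Ben (20–0), Dana (20–0) — so Gus is the Condorcet winner.

Yes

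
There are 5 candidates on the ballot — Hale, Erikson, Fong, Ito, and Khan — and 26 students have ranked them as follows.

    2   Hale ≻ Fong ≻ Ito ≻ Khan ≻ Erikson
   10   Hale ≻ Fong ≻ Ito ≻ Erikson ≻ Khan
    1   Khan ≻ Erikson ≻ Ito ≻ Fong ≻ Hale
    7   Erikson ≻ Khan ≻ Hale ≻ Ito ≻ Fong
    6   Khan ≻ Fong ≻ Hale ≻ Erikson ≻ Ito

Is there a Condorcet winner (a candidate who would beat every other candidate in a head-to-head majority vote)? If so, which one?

Head-to-head results (26 voters total):
Hale vs Erikson: Hale wins 18–8.
Hale vs Fong: Hale wins 19–7.
Hale vs Ito: Hale wins 25–1.
Hale vs Khan: Khan wins 14–12.
Erikson vs Fong: Fong wins 18–8.
Erikson vs Ito: Erikson wins 14–12.
Erikson vs Khan: Erikson wins 17–9.
Fong vs Ito: Fong wins 18–8.
Fong vs Khan: Khan wins 14–12.
Ito vs Khan: Khan wins 14–12.
No candidate beats all others: Hale beats Erikson beats Khan beats Hale, a majority cycle.

There is no Condorcet winner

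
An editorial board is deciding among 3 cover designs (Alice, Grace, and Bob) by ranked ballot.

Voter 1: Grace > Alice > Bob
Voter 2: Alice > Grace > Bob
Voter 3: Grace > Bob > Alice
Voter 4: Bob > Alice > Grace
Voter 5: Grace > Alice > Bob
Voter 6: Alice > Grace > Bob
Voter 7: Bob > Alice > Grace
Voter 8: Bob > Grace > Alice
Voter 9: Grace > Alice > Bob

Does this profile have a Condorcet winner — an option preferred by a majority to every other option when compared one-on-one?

Yes

Head-to-head results (9 voters total):
Alice vs Grace: Grace wins 5–4.
Alice vs Bob: Alice wins 5–4.
Grace vs Bob: Grace wins 6–3.
Grace beats each rival — Alice (5–4), Bob (6–3) — so Grace is the Condorcet winner.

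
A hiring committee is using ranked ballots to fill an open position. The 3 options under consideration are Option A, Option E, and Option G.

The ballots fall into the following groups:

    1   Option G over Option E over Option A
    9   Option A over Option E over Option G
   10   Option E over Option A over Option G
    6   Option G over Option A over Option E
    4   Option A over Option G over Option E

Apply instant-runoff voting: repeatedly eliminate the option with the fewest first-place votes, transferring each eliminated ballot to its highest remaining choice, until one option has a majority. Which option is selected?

Round 1: Option A 13, Option E 10, Option G 7. Option G has the fewest and is eliminated.
Round 2: Option A 19, Option E 11. Option A has a majority.

Option A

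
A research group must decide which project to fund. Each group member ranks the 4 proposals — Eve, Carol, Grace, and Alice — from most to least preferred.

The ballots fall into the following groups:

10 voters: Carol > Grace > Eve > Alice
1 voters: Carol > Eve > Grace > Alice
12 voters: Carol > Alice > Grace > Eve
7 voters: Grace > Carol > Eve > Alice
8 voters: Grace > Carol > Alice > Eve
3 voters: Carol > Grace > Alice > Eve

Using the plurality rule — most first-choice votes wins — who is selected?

Carol

First-place vote totals:
  Eve: 0
  Carol: 26
  Grace: 15
  Alice: 0
Carol has the most first-place votes.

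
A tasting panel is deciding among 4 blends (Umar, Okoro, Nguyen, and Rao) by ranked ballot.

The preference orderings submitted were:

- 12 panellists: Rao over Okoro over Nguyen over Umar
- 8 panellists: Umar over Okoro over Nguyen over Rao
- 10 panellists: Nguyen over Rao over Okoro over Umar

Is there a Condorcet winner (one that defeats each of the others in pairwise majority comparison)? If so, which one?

Head-to-head results (30 voters total):
Umar vs Okoro: Okoro wins 22–8.
Umar vs Nguyen: Nguyen wins 22–8.
Umar vs Rao: Rao wins 22–8.
Okoro vs Nguyen: Okoro wins 20–10.
Okoro vs Rao: Rao wins 22–8.
Nguyen vs Rao: Nguyen wins 18–12.
No candidate beats all others: Okoro beats Nguyen beats Rao beats Okoro, a majority cycle.

No Condorcet winner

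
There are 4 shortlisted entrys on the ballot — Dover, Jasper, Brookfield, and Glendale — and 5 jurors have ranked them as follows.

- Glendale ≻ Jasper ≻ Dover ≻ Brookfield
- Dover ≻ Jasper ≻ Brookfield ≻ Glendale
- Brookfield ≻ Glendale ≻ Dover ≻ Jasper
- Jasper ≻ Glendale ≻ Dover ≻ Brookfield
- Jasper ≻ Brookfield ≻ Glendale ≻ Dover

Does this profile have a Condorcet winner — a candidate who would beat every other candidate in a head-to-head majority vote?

Head-to-head results (5 voters total):
Dover vs Jasper: Jasper wins 3–2.
Dover vs Brookfield: Dover wins 3–2.
Dover vs Glendale: Glendale wins 4–1.
Jasper vs Brookfield: Jasper wins 4–1.
Jasper vs Glendale: Jasper wins 3–2.
Brookfield vs Glendale: Brookfield wins 3–2.
Jasper beats each rival — Dover (3–2), Brookfield (4–1), Glendale (3–2) — so Jasper is the Condorcet winner.

Yes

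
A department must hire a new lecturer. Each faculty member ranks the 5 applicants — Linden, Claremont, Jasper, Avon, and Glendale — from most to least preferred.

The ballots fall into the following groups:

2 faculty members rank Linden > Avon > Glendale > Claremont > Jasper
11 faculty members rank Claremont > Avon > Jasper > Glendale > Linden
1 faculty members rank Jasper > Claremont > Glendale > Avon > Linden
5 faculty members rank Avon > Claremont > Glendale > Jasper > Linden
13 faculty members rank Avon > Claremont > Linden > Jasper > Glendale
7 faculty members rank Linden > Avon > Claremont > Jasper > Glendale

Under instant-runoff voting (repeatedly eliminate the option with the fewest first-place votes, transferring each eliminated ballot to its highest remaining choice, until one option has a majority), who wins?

Avon

Round 1: Avon 18, Claremont 11, Linden 9, Jasper 1, Glendale 0. Glendale has the fewest and is eliminated.
Round 2: Avon 18, Claremont 11, Linden 9, Jasper 1. Jasper has the fewest and is eliminated.
Round 3: Avon 18, Claremont 12, Linden 9. Linden has the fewest and is eliminated.
Round 4: Avon 27, Claremont 12. Avon has a majority.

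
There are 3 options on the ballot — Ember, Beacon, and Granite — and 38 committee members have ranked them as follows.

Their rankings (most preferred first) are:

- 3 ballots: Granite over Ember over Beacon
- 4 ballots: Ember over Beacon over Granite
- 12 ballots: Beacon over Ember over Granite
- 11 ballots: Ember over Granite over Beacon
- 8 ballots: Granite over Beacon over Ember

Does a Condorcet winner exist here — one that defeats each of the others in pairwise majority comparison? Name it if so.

Head-to-head results (38 voters total):
Ember vs Beacon: Beacon wins 20–18.
Ember vs Granite: Ember wins 27–11.
Beacon vs Granite: Granite wins 22–16.
No candidate beats all others: Ember beats Granite beats Beacon beats Ember, a majority cycle.

There is no Condorcet winner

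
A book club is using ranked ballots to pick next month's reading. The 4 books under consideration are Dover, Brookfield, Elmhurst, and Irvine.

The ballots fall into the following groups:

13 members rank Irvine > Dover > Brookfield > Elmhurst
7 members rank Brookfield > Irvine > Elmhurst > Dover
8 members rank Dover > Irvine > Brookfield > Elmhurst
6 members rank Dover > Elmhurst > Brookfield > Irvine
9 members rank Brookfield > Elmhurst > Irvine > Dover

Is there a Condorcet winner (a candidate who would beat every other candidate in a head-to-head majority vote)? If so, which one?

There is no Condorcet winner

Head-to-head results (43 voters total):
Dover vs Brookfield: Dover wins 27–16.
Dover vs Elmhurst: Dover wins 27–16.
Dover vs Irvine: Irvine wins 29–14.
Brookfield vs Elmhurst: Brookfield wins 37–6.
Brookfield vs Irvine: Brookfield wins 22–21.
Elmhurst vs Irvine: Irvine wins 28–15.
No candidate beats all others: Dover beats Brookfield beats Irvine beats Dover, a majority cycle.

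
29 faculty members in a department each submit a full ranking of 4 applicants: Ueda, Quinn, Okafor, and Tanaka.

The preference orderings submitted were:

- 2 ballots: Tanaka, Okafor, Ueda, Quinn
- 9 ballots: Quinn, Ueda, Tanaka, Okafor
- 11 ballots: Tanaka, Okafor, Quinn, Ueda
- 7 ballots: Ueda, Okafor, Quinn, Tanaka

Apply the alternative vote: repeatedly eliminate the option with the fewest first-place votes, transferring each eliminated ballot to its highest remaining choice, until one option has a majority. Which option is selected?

Quinn

Round 1: Tanaka 13, Quinn 9, Ueda 7, Okafor 0. Okafor has the fewest and is eliminated.
Round 2: Tanaka 13, Quinn 9, Ueda 7. Ueda has the fewest and is eliminated.
Round 3: Quinn 16, Tanaka 13. Quinn has a majority.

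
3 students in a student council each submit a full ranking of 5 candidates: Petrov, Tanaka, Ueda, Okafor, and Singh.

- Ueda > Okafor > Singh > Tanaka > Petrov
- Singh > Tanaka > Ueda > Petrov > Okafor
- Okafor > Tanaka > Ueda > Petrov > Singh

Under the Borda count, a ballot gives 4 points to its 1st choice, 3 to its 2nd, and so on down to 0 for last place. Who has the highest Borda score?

Borda scores:
  Petrov: 0 + 1 + 1 = 2
  Tanaka: 1 + 3 + 3 = 7
  Ueda: 4 + 2 + 2 = 8
  Okafor: 3 + 0 + 4 = 7
  Singh: 2 + 4 + 0 = 6
Ueda has the highest total.

Ueda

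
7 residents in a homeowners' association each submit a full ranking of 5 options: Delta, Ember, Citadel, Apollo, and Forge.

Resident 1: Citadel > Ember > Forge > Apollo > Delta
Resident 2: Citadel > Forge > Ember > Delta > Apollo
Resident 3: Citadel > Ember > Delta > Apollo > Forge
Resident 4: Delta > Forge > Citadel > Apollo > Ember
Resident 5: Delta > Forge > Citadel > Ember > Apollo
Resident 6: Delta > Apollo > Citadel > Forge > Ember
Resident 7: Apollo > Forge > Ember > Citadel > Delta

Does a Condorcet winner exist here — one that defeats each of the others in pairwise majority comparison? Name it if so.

Head-to-head results (7 voters total):
Delta vs Ember: Ember wins 4–3.
Delta vs Citadel: Citadel wins 4–3.
Delta vs Apollo: Delta wins 5–2.
Delta vs Forge: Delta wins 4–3.
Ember vs Citadel: Citadel wins 6–1.
Ember vs Apollo: Ember wins 4–3.
Ember vs Forge: Forge wins 5–2.
Citadel vs Apollo: Citadel wins 5–2.
Citadel vs Forge: Citadel wins 4–3.
Apollo vs Forge: Forge wins 4–3.
Citadel beats each rival — Delta (4–3), Ember (6–1), Apollo (5–2), Forge (4–3) — so Citadel is the Condorcet winner.

Citadel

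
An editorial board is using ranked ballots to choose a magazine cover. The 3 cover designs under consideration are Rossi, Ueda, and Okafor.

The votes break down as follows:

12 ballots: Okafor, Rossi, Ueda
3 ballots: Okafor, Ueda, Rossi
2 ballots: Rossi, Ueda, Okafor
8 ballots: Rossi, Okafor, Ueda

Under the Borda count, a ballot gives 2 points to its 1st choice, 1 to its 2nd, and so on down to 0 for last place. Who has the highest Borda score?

Okafor

Borda scores:
  Rossi: 12·1 + 3·0 + 2·2 + 8·2 = 32
  Ueda: 12·0 + 3·1 + 2·1 + 8·0 = 5
  Okafor: 12·2 + 3·2 + 2·0 + 8·1 = 38
Okafor has the highest total.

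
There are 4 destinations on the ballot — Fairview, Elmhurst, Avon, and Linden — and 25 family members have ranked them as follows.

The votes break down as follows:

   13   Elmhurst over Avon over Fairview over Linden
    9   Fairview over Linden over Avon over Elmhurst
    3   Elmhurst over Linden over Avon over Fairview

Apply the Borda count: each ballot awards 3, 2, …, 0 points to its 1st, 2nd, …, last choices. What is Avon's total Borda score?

38

Borda scores:
  Fairview: 13·1 + 9·3 + 3·0 = 40
  Elmhurst: 13·3 + 9·0 + 3·3 = 48
  Avon: 13·2 + 9·1 + 3·1 = 38
  Linden: 13·0 + 9·2 + 3·2 = 24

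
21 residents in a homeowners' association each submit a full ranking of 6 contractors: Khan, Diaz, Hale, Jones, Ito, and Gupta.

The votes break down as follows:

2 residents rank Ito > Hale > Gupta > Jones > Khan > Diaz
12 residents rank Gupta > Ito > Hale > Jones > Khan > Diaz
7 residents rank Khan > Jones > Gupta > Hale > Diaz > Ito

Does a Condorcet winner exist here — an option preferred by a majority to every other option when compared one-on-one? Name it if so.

Gupta

Head-to-head results (21 voters total):
Khan vs Diaz: Khan wins 21–0.
Khan vs Hale: Hale wins 14–7.
Khan vs Jones: Jones wins 14–7.
Khan vs Ito: Ito wins 14–7.
Khan vs Gupta: Gupta wins 14–7.
Diaz vs Hale: Hale wins 21–0.
Diaz vs Jones: Jones wins 21–0.
Diaz vs Ito: Ito wins 14–7.
Diaz vs Gupta: Gupta wins 21–0.
Hale vs Jones: Hale wins 14–7.
Hale vs Ito: Ito wins 14–7.
Hale vs Gupta: Gupta wins 19–2.
Jones vs Ito: Ito wins 14–7.
Jones vs Gupta: Gupta wins 14–7.
Ito vs Gupta: Gupta wins 19–2.
Gupta beats each rival — Khan (14–7), Diaz (21–0), Hale (19–2), Jones (14–7), Ito (19–2) — so Gupta is the Condorcet winner.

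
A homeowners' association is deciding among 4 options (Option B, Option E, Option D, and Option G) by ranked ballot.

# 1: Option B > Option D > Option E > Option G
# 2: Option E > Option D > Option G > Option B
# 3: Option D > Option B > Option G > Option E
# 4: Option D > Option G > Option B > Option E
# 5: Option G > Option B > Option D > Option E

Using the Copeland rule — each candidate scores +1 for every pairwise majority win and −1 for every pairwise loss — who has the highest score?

Option D

Pairwise results:
  Option B vs Option E: Option B wins 4–1.
  Option B vs Option D: Option D wins 3–2.
  Option B vs Option G: Option G wins 3–2.
  Option E vs Option D: Option D wins 4–1.
  Option E vs Option G: Option G wins 3–2.
  Option D vs Option G: Option D wins 4–1.
Copeland scores (wins − losses):
  Option B: 1 − 2 = -1
  Option E: 0 − 3 = -3
  Option D: 3 − 0 = 3
  Option G: 2 − 1 = 1
Option D has the best Copeland score.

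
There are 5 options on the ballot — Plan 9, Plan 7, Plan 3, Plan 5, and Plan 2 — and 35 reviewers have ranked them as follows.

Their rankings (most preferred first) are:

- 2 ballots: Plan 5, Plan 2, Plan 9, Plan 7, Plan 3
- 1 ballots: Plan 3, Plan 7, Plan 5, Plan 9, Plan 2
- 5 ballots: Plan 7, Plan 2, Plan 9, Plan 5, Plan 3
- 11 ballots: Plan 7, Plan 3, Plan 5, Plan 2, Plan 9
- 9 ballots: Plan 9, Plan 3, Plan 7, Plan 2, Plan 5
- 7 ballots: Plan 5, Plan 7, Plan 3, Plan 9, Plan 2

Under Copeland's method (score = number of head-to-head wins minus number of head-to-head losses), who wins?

Plan 7

Pairwise results:
  Plan 9 vs Plan 7: Plan 7 wins 24–11.
  Plan 9 vs Plan 3: Plan 3 wins 19–16.
  Plan 9 vs Plan 5: Plan 5 wins 21–14.
  Plan 9 vs Plan 2: Plan 2 wins 18–17.
  Plan 7 vs Plan 3: Plan 7 wins 25–10.
  Plan 7 vs Plan 5: Plan 7 wins 26–9.
  Plan 7 vs Plan 2: Plan 7 wins 33–2.
  Plan 3 vs Plan 5: Plan 3 wins 21–14.
  Plan 3 vs Plan 2: Plan 3 wins 28–7.
  Plan 5 vs Plan 2: Plan 5 wins 21–14.
Copeland scores (wins − losses):
  Plan 9: 0 − 4 = -4
  Plan 7: 4 − 0 = 4
  Plan 3: 3 − 1 = 2
  Plan 5: 2 − 2 = 0
  Plan 2: 1 − 3 = -2
Plan 7 has the best Copeland score.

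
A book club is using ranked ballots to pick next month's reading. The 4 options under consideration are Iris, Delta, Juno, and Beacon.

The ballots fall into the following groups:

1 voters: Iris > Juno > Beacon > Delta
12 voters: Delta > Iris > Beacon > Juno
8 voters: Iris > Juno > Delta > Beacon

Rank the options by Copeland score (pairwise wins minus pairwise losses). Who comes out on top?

Delta

Pairwise results:
  Iris vs Delta: Delta wins 12–9.
  Iris vs Juno: Iris wins 21–0.
  Iris vs Beacon: Iris wins 21–0.
  Delta vs Juno: Delta wins 12–9.
  Delta vs Beacon: Delta wins 20–1.
  Juno vs Beacon: Beacon wins 12–9.
Copeland scores (wins − losses):
  Iris: 2 − 1 = 1
  Delta: 3 − 0 = 3
  Juno: 0 − 3 = -3
  Beacon: 1 − 2 = -1
Delta has the best Copeland score.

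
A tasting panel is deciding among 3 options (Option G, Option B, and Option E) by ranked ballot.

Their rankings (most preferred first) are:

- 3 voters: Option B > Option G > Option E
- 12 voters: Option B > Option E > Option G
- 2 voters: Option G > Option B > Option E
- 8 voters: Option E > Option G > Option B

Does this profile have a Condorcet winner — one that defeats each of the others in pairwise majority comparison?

Yes

Head-to-head results (25 voters total):
Option G vs Option B: Option B wins 15–10.
Option G vs Option E: Option E wins 20–5.
Option B vs Option E: Option B wins 17–8.
Option B beats each rival — Option G (15–10), Option E (17–8) — so Option B is the Condorcet winner.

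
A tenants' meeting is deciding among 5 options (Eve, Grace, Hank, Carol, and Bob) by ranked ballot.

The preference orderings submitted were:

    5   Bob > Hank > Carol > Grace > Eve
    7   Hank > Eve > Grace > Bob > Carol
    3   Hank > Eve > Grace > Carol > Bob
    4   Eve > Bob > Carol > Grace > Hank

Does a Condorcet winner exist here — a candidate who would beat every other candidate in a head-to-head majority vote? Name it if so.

Head-to-head results (19 voters total):
Eve vs Grace: Eve wins 14–5.
Eve vs Hank: Hank wins 15–4.
Eve vs Carol: Eve wins 14–5.
Eve vs Bob: Eve wins 14–5.
Grace vs Hank: Hank wins 15–4.
Grace vs Carol: Grace wins 10–9.
Grace vs Bob: Grace wins 10–9.
Hank vs Carol: Hank wins 15–4.
Hank vs Bob: Hank wins 10–9.
Carol vs Bob: Bob wins 16–3.
Hank beats each rival — Eve (15–4), Grace (15–4), Carol (15–4), Bob (10–9) — so Hank is the Condorcet winner.

Hank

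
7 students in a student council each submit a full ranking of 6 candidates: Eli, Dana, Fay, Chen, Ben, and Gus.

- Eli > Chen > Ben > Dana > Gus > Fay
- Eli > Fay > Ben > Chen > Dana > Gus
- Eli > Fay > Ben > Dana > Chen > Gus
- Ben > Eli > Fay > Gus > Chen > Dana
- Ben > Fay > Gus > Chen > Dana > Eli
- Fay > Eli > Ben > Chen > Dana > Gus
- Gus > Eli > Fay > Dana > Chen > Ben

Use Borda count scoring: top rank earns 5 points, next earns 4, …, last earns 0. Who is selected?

Borda scores:
  Eli: 5 + 5 + 5 + 4 + 0 + 4 + 4 = 27
  Dana: 2 + 1 + 2 + 0 + 1 + 1 + 2 = 9
  Fay: 0 + 4 + 4 + 3 + 4 + 5 + 3 = 23
  Chen: 4 + 2 + 1 + 1 + 2 + 2 + 1 = 13
  Ben: 3 + 3 + 3 + 5 + 5 + 3 + 0 = 22
  Gus: 1 + 0 + 0 + 2 + 3 + 0 + 5 = 11
Eli has the highest total.

Eli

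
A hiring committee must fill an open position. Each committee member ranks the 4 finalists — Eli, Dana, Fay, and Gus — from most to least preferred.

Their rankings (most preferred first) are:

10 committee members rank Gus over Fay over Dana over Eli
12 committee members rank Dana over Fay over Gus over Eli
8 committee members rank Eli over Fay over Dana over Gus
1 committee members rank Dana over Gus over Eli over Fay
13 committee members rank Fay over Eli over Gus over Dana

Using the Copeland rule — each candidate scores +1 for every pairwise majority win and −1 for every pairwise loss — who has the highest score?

Pairwise results:
  Eli vs Dana: Dana wins 23–21.
  Eli vs Fay: Fay wins 35–9.
  Eli vs Gus: Gus wins 23–21.
  Dana vs Fay: Fay wins 31–13.
  Dana vs Gus: Gus wins 23–21.
  Fay vs Gus: Fay wins 33–11.
Copeland scores (wins − losses):
  Eli: 0 − 3 = -3
  Dana: 1 − 2 = -1
  Fay: 3 − 0 = 3
  Gus: 2 − 1 = 1
Fay has the best Copeland score.

Fay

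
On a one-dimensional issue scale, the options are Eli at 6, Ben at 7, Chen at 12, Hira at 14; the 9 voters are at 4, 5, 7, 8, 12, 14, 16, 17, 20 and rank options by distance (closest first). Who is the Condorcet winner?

Chen

With single-peaked preferences on a line, the Condorcet winner is the candidate closest to the median voter.
The median voter (position 12) is closest to Chen at 12.
Check: Chen vs Ben — voters closer to Chen: 5 of 9.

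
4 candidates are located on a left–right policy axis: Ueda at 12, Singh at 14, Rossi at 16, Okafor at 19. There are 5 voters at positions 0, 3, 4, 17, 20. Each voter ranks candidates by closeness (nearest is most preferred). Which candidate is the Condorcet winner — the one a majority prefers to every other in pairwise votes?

Ueda

With single-peaked preferences on a line, the Condorcet winner is the candidate closest to the median voter.
The median voter (position 4) is closest to Ueda at 12.
Check: Ueda vs Rossi — voters closer to Ueda: 3 of 5.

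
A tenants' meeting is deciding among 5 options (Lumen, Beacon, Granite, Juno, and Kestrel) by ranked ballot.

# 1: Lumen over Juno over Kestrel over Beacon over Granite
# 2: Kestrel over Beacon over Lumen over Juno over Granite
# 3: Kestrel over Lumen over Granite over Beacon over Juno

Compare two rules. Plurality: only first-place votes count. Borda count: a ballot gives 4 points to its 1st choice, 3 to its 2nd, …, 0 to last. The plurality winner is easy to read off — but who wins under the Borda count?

Kestrel

Plurality first-place counts: Lumen 1, Beacon 0, Granite 0, Juno 0, Kestrel 2 → Kestrel.
Borda totals: Lumen 9, Beacon 5, Granite 2, Juno 4, Kestrel 10 → Kestrel.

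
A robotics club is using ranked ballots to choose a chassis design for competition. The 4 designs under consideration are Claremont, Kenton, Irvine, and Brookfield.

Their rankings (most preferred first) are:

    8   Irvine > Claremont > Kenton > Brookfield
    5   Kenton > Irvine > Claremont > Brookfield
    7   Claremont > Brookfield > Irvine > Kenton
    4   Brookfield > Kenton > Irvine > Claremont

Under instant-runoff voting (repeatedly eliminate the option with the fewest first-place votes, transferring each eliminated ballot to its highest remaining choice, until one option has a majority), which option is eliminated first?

Round 1: Irvine 8, Claremont 7, Kenton 5, Brookfield 4. Brookfield has the fewest and is eliminated.
Round 2: Kenton 9, Irvine 8, Claremont 7. Claremont has the fewest and is eliminated.
Round 3: Irvine 15, Kenton 9. Irvine has a majority.

Brookfield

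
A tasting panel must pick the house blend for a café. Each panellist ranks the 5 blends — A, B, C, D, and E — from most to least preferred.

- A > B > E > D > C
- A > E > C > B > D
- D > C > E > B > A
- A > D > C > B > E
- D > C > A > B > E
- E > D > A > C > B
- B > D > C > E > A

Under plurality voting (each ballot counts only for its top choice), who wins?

First-place vote totals:
  A: 3
  B: 1
  C: 0
  D: 2
  E: 1
A has the most first-place votes.

A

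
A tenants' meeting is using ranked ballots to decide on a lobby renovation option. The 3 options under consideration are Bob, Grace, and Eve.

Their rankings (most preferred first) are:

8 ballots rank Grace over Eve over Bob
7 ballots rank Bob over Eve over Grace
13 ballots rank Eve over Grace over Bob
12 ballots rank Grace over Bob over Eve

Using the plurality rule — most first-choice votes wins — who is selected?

Grace

First-place vote totals:
  Bob: 7
  Grace: 20
  Eve: 13
Grace has the most first-place votes.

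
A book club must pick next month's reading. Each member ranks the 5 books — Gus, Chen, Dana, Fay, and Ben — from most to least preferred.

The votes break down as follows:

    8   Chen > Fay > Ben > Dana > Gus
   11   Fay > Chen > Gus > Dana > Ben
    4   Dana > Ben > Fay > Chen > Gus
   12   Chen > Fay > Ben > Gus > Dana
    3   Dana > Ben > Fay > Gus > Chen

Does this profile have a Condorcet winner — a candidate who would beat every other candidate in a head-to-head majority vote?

Yes

Head-to-head results (38 voters total):
Gus vs Chen: Chen wins 35–3.
Gus vs Dana: Gus wins 23–15.
Gus vs Fay: Fay wins 38–0.
Gus vs Ben: Ben wins 27–11.
Chen vs Dana: Chen wins 31–7.
Chen vs Fay: Chen wins 20–18.
Chen vs Ben: Chen wins 31–7.
Dana vs Fay: Fay wins 31–7.
Dana vs Ben: Ben wins 20–18.
Fay vs Ben: Fay wins 31–7.
Chen beats each rival — Gus (35–3), Dana (31–7), Fay (20–18), Ben (31–7) — so Chen is the Condorcet winner.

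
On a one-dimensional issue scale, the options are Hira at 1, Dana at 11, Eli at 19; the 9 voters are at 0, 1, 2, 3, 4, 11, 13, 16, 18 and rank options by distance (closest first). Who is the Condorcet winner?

With single-peaked preferences on a line, the Condorcet winner is the candidate closest to the median voter.
The median voter (position 4) is closest to Hira at 1.
Check: Hira vs Dana — voters closer to Hira: 5 of 9.

Hira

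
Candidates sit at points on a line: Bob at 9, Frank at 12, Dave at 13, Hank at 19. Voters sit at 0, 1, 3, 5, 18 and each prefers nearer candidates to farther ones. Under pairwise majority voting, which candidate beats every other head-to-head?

With single-peaked preferences on a line, the Condorcet winner is the candidate closest to the median voter.
The median voter (position 3) is closest to Bob at 9.
Check: Bob vs Dave — voters closer to Bob: 4 of 5.

Bob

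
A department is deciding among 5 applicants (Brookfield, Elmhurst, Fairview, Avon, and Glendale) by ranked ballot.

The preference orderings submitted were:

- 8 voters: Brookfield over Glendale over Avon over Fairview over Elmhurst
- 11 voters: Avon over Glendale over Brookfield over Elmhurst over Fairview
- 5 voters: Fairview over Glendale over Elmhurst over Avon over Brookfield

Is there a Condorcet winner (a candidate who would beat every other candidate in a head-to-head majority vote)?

Head-to-head results (24 voters total):
Brookfield vs Elmhurst: Brookfield wins 19–5.
Brookfield vs Fairview: Brookfield wins 19–5.
Brookfield vs Avon: Avon wins 16–8.
Brookfield vs Glendale: Glendale wins 16–8.
Elmhurst vs Fairview: Fairview wins 13–11.
Elmhurst vs Avon: Avon wins 19–5.
Elmhurst vs Glendale: Glendale wins 24–0.
Fairview vs Avon: Avon wins 19–5.
Fairview vs Glendale: Glendale wins 19–5.
Avon vs Glendale: Glendale wins 13–11.
Glendale beats each rival — Brookfield (16–8), Elmhurst (24–0), Fairview (19–5), Avon (13–11) — so Glendale is the Condorcet winner.

Yes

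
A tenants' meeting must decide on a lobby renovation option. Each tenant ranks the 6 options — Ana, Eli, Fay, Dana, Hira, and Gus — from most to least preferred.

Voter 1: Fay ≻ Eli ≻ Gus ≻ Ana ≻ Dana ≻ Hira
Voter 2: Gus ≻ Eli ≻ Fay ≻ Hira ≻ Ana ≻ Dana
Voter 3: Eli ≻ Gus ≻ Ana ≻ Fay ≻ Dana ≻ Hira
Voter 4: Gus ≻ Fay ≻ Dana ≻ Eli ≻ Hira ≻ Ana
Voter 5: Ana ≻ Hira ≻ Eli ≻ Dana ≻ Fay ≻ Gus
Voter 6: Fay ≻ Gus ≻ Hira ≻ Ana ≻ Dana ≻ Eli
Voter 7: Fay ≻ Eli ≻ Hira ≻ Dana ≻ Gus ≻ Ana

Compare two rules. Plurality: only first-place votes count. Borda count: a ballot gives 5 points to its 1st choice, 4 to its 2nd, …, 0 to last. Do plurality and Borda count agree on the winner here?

Plurality first-place counts: Ana 1, Eli 1, Fay 3, Dana 0, Hira 0, Gus 2 → Fay.
Borda totals: Ana 13, Eli 22, Fay 25, Dana 10, Hira 13, Gus 22 → Fay.
The two rules agree on Fay.

Yes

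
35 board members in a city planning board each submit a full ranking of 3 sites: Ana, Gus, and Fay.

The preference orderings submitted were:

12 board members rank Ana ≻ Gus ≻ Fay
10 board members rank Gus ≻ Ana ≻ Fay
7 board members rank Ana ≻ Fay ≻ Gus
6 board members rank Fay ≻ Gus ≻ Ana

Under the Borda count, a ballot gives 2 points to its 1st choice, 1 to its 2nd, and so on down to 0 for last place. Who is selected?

Borda scores:
  Ana: 12·2 + 10·1 + 7·2 + 6·0 = 48
  Gus: 12·1 + 10·2 + 7·0 + 6·1 = 38
  Fay: 12·0 + 10·0 + 7·1 + 6·2 = 19
Ana has the highest total.

Ana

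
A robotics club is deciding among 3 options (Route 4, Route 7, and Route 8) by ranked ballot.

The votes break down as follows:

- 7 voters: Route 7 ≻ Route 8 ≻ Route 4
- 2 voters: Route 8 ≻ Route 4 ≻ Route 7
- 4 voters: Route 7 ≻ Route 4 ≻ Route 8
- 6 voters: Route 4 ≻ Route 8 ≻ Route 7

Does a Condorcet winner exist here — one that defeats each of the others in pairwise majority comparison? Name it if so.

Route 7

Head-to-head results (19 voters total):
Route 4 vs Route 7: Route 7 wins 11–8.
Route 4 vs Route 8: Route 4 wins 10–9.
Route 7 vs Route 8: Route 7 wins 11–8.
Route 7 beats each rival — Route 4 (11–8), Route 8 (11–8) — so Route 7 is the Condorcet winner.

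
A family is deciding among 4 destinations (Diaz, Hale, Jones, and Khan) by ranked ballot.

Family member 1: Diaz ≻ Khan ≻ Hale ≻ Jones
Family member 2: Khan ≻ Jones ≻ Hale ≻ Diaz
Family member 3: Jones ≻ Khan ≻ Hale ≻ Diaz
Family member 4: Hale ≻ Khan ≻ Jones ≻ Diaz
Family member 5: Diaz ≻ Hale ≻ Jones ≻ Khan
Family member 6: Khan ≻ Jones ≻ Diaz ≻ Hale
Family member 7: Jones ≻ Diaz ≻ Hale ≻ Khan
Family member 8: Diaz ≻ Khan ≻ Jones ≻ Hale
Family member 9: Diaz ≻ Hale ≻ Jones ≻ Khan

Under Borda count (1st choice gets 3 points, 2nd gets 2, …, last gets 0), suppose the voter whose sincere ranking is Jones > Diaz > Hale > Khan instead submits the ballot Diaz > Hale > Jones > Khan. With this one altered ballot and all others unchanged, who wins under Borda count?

Borda totals with the altered ballot: Diaz 16, Hale 12, Jones 12, Khan 14.
The winner is unchanged: still Diaz.

Diaz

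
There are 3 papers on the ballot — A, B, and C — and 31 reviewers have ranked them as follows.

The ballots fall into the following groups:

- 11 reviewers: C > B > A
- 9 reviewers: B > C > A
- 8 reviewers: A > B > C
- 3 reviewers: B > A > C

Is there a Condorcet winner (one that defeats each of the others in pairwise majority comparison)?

Head-to-head results (31 voters total):
A vs B: B wins 23–8.
A vs C: C wins 20–11.
B vs C: B wins 20–11.
B beats each rival — A (23–8), C (20–11) — so B is the Condorcet winner.

Yes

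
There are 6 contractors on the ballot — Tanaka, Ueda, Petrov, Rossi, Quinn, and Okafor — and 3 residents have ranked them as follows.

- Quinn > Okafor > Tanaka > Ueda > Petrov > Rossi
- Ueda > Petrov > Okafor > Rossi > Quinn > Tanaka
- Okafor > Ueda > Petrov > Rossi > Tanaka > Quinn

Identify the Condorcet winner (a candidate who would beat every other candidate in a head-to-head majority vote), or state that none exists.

Head-to-head results (3 voters total):
Tanaka vs Ueda: Ueda wins 2–1.
Tanaka vs Petrov: Petrov wins 2–1.
Tanaka vs Rossi: Rossi wins 2–1.
Tanaka vs Quinn: Quinn wins 2–1.
Tanaka vs Okafor: Okafor wins 3–0.
Ueda vs Petrov: Ueda wins 3–0.
Ueda vs Rossi: Ueda wins 3–0.
Ueda vs Quinn: Ueda wins 2–1.
Ueda vs Okafor: Okafor wins 2–1.
Petrov vs Rossi: Petrov wins 3–0.
Petrov vs Quinn: Petrov wins 2–1.
Petrov vs Okafor: Okafor wins 2–1.
Rossi vs Quinn: Rossi wins 2–1.
Rossi vs Okafor: Okafor wins 3–0.
Quinn vs Okafor: Okafor wins 2–1.
Okafor beats each rival — Tanaka (3–0), Ueda (2–1), Petrov (2–1), Rossi (3–0), Quinn (2–1) — so Okafor is the Condorcet winner.

Okafor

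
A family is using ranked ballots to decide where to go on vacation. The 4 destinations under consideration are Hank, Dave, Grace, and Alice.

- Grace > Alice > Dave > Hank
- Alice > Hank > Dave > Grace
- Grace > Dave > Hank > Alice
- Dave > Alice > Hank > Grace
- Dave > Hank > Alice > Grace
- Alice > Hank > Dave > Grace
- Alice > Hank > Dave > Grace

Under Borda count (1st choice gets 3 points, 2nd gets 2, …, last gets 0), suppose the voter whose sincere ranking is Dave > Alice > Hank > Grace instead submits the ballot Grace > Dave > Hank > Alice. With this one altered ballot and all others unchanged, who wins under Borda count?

Borda totals with the altered ballot: Hank 10, Dave 11, Grace 9, Alice 12.
The winner is unchanged: still Alice.

Alice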